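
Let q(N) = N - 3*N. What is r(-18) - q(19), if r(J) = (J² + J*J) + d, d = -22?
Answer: 664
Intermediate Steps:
r(J) = -22 + 2*J² (r(J) = (J² + J*J) - 22 = (J² + J²) - 22 = 2*J² - 22 = -22 + 2*J²)
q(N) = -2*N
r(-18) - q(19) = (-22 + 2*(-18)²) - (-2)*19 = (-22 + 2*324) - 1*(-38) = (-22 + 648) + 38 = 626 + 38 = 664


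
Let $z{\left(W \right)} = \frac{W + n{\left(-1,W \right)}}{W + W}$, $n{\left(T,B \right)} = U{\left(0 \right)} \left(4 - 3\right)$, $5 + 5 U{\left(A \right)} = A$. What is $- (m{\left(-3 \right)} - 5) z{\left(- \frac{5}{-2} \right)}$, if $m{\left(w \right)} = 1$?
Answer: $\frac{6}{5} \approx 1.2$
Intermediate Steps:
$U{\left(A \right)} = -1 + \frac{A}{5}$
$n{\left(T,B \right)} = -1$ ($n{\left(T,B \right)} = \left(-1 + \frac{1}{5} \cdot 0\right) \left(4 - 3\right) = \left(-1 + 0\right) 1 = \left(-1\right) 1 = -1$)
$z{\left(W \right)} = \frac{-1 + W}{2 W}$ ($z{\left(W \right)} = \frac{W - 1}{W + W} = \frac{-1 + W}{2 W}$)
$- (m{\left(-3 \right)} - 5) z{\left(- \frac{5}{-2} \right)} = - (1 - 5) \frac{-1 - \frac{5}{-2}}{2 \left(- \frac{5}{-2}\right)} = \left(-1\right) \left(-4\right) \frac{-1 - - \frac{5}{2}}{2 \left(\left(-5\right) \left(- \frac{1}{2}\right)\right)} = 4 \frac{-1 + \frac{5}{2}}{2 \cdot \frac{5}{2}} = 4 \cdot \frac{1}{2} \cdot \frac{2}{5} \cdot \frac{3}{2} = 4 \cdot \frac{3}{10} = \frac{6}{5}$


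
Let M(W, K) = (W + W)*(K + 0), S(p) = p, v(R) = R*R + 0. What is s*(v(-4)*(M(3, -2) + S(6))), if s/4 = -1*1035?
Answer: 397440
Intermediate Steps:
v(R) = R² (v(R) = R² + 0 = R²)
s = -4140 (s = 4*(-1*1035) = 4*(-1035) = -4140)
M(W, K) = 2*K*W (M(W, K) = (2*W)*K = 2*K*W)
s*(v(-4)*(M(3, -2) + S(6))) = -4140*(-4)²*(2*(-2)*3 + 6) = -66240*(-12 + 6) = -66240*(-6) = -4140*(-96) = 397440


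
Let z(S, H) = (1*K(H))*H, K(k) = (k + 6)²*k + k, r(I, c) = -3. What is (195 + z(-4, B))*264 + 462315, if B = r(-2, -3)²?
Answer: 5346579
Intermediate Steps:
B = 9 (B = (-3)² = 9)
K(k) = k + k*(6 + k)² (K(k) = (6 + k)²*k + k = k*(6 + k)² + k = k + k*(6 + k)²)
z(S, H) = H²*(1 + (6 + H)²) (z(S, H) = (1*(H*(1 + (6 + H)²)))*H = (H*(1 + (6 + H)²))*H = H²*(1 + (6 + H)²))
(195 + z(-4, B))*264 + 462315 = (195 + 9²*(1 + (6 + 9)²))*264 + 462315 = (195 + 81*(1 + 15²))*264 + 462315 = (195 + 81*(1 + 225))*264 + 462315 = (195 + 81*226)*264 + 462315 = (195 + 18306)*264 + 462315 = 18501*264 + 462315 = 4884264 + 462315 = 5346579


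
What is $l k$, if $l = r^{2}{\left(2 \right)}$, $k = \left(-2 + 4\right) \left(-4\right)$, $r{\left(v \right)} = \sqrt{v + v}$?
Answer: $-32$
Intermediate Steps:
$r{\left(v \right)} = \sqrt{2} \sqrt{v}$ ($r{\left(v \right)} = \sqrt{2 v} = \sqrt{2} \sqrt{v}$)
$k = -8$ ($k = 2 \left(-4\right) = -8$)
$l = 4$ ($l = \left(\sqrt{2} \sqrt{2}\right)^{2} = 2^{2} = 4$)
$l k = 4 \left(-8\right) = -32$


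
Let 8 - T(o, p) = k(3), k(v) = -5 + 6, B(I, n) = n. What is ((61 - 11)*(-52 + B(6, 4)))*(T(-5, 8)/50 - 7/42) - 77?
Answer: -13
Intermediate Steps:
k(v) = 1
T(o, p) = 7 (T(o, p) = 8 - 1*1 = 8 - 1 = 7)
((61 - 11)*(-52 + B(6, 4)))*(T(-5, 8)/50 - 7/42) - 77 = ((61 - 11)*(-52 + 4))*(7/50 - 7/42) - 77 = (50*(-48))*(7*(1/50) - 7*1/42) - 77 = -2400*(7/50 - ⅙) - 77 = -2400*(-2/75) - 77 = 64 - 77 = -13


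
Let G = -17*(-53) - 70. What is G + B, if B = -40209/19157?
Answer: 15879258/19157 ≈ 828.90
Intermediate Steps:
G = 831 (G = 901 - 70 = 831)
B = -40209/19157 (B = -40209*1/19157 = -40209/19157 ≈ -2.0989)
G + B = 831 - 40209/19157 = 15879258/19157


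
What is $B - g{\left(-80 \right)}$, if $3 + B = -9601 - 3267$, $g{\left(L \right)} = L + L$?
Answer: $-12711$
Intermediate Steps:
$g{\left(L \right)} = 2 L$
$B = -12871$ ($B = -3 - 12868 = -12871$)
$B - g{\left(-80 \right)} = -12871 - 2 \left(-80\right) = -12871 - -160 = -12871 + 160 = -12711$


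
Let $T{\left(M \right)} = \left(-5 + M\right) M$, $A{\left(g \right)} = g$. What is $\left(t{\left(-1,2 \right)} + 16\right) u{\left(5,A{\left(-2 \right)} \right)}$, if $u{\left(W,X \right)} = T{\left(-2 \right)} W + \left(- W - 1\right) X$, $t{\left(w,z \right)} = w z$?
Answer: $1148$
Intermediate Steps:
$T{\left(M \right)} = M \left(-5 + M\right)$
$u{\left(W,X \right)} = 14 W + X \left(-1 - W\right)$ ($u{\left(W,X \right)} = - 2 \left(-5 - 2\right) W + \left(- W - 1\right) X = \left(-2\right) \left(-7\right) W + \left(-1 - W\right) X = 14 W + X \left(-1 - W\right)$)
$\left(t{\left(-1,2 \right)} + 16\right) u{\left(5,A{\left(-2 \right)} \right)} = \left(\left(-1\right) 2 + 16\right) \left(\left(-1\right) \left(-2\right) + 14 \cdot 5 - 5 \left(-2\right)\right) = \left(-2 + 16\right) \left(2 + 70 + 10\right) = 14 \cdot 82 = 1148$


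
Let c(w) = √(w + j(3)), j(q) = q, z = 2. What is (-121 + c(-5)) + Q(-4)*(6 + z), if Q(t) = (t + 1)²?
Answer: -49 + I*√2 ≈ -49.0 + 1.4142*I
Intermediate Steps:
Q(t) = (1 + t)²
c(w) = √(3 + w) (c(w) = √(w + 3) = √(3 + w))
(-121 + c(-5)) + Q(-4)*(6 + z) = (-121 + √(3 - 5)) + (1 - 4)²*(6 + 2) = (-121 + √(-2)) + (-3)²*8 = (-121 + I*√2) + 9*8 = (-121 + I*√2) + 72 = -49 + I*√2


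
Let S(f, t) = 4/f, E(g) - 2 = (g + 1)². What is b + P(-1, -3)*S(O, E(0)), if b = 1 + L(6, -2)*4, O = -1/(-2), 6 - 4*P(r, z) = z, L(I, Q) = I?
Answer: 43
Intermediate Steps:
P(r, z) = 3/2 - z/4
E(g) = 2 + (1 + g)² (E(g) = 2 + (g + 1)² = 2 + (1 + g)²)
O = ½ (O = -1*(-½) = ½ ≈ 0.50000)
b = 25 (b = 1 + 6*4 = 1 + 24 = 25)
b + P(-1, -3)*S(O, E(0)) = 25 + (3/2 - ¼*(-3))*(4/(½)) = 25 + (3/2 + ¾)*(4*2) = 25 + (9/4)*8 = 25 + 18 = 43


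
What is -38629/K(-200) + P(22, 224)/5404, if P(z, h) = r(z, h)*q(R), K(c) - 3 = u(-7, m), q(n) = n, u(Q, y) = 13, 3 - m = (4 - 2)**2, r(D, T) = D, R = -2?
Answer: -52187955/21616 ≈ -2414.3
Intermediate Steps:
m = -1 (m = 3 - (4 - 2)**2 = 3 - 1*2**2 = 3 - 1*4 = 3 - 4 = -1)
K(c) = 16 (K(c) = 3 + 13 = 16)
P(z, h) = -2*z (P(z, h) = z*(-2) = -2*z)
-38629/K(-200) + P(22, 224)/5404 = -38629/16 - 2*22/5404 = -38629*1/16 - 44*1/5404 = -38629/16 - 11/1351 = -52187955/21616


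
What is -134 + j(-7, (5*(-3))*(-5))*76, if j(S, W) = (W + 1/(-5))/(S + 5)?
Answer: -14882/5 ≈ -2976.4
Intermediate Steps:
j(S, W) = (-1/5 + W)/(5 + S) (j(S, W) = (W - 1/5)/(5 + S) = (-1/5 + W)/(5 + S))
-134 + j(-7, (5*(-3))*(-5))*76 = -134 + ((-1/5 + (5*(-3))*(-5))/(5 - 7))*76 = -134 + ((-1/5 - 15*(-5))/(-2))*76 = -134 - (-1/5 + 75)/2*76 = -134 - 1/2*374/5*76 = -134 - 187/5*76 = -134 - 14212/5 = -14882/5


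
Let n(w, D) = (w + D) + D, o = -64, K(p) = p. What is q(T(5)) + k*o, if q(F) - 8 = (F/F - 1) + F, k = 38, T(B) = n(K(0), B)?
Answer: -2414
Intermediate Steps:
n(w, D) = w + 2*D (n(w, D) = (D + w) + D = w + 2*D)
T(B) = 2*B (T(B) = 0 + 2*B = 2*B)
q(F) = 8 + F (q(F) = 8 + ((F/F - 1) + F) = 8 + ((1 - 1) + F) = 8 + (0 + F) = 8 + F)
q(T(5)) + k*o = (8 + 2*5) + 38*(-64) = (8 + 10) - 2432 = 18 - 2432 = -2414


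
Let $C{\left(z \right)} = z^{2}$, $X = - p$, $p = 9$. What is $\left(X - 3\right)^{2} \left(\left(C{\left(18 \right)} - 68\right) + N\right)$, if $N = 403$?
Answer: $94896$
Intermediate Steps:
$X = -9$ ($X = \left(-1\right) 9 = -9$)
$\left(X - 3\right)^{2} \left(\left(C{\left(18 \right)} - 68\right) + N\right) = \left(-9 - 3\right)^{2} \left(\left(18^{2} - 68\right) + 403\right) = \left(-12\right)^{2} \left(\left(324 - 68\right) + 403\right) = 144 \left(256 + 403\right) = 144 \cdot 659 = 94896$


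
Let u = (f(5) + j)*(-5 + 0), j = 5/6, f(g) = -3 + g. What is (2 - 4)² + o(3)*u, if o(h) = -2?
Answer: 97/3 ≈ 32.333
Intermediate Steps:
j = ⅚ (j = 5*(⅙) = ⅚ ≈ 0.83333)
u = -85/6 (u = ((-3 + 5) + ⅚)*(-5 + 0) = (2 + ⅚)*(-5) = (17/6)*(-5) = -85/6 ≈ -14.167)
(2 - 4)² + o(3)*u = (2 - 4)² - 2*(-85/6) = (-2)² + 85/3 = 4 + 85/3 = 97/3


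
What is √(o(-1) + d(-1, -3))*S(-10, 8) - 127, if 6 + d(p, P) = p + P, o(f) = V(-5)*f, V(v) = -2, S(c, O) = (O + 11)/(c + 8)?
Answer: -127 - 19*I*√2 ≈ -127.0 - 26.87*I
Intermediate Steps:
S(c, O) = (11 + O)/(8 + c)
o(f) = -2*f
d(p, P) = -6 + P + p (d(p, P) = -6 + (p + P) = -6 + (P + p) = -6 + P + p)
√(o(-1) + d(-1, -3))*S(-10, 8) - 127 = √(-2*(-1) + (-6 - 3 - 1))*((11 + 8)/(8 - 10)) - 127 = √(2 - 10)*(19/(-2)) - 127 = √(-8)*(-½*19) - 127 = (2*I*√2)*(-19/2) - 127 = -19*I*√2 - 127 = -127 - 19*I*√2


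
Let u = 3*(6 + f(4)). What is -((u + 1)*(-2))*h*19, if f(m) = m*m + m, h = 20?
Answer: 60040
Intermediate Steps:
f(m) = m + m**2 (f(m) = m**2 + m = m + m**2)
u = 78 (u = 3*(6 + 4*(1 + 4)) = 3*(6 + 4*5) = 3*(6 + 20) = 3*26 = 78)
-((u + 1)*(-2))*h*19 = -((78 + 1)*(-2))*20*19 = -(79*(-2))*20*19 = -(-158*20)*19 = -(-3160)*19 = -1*(-60040) = 60040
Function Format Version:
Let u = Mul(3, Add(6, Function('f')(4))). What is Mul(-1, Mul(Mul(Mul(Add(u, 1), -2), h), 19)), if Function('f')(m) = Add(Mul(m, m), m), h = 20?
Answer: 60040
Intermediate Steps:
Function('f')(m) = Add(m, Pow(m, 2)) (Function('f')(m) = Add(Pow(m, 2), m) = Add(m, Pow(m, 2)))
u = 78 (u = Mul(3, Add(6, Mul(4, Add(1, 4)))) = Mul(3, Add(6, Mul(4, 5))) = Mul(3, Add(6, 20)) = Mul(3, 26) = 78)
Mul(-1, Mul(Mul(Mul(Add(u, 1), -2), h), 19)) = Mul(-1, Mul(Mul(Mul(Add(78, 1), -2), 20), 19)) = Mul(-1, Mul(Mul(Mul(79, -2), 20), 19)) = Mul(-1, Mul(Mul(-158, 20), 19)) = Mul(-1, Mul(-3160, 19)) = Mul(-1, -60040) = 60040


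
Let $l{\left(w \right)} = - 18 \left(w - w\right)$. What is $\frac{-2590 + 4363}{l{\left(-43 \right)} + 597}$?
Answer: $\frac{591}{199} \approx 2.9698$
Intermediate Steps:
$l{\left(w \right)} = 0$ ($l{\left(w \right)} = \left(-18\right) 0 = 0$)
$\frac{-2590 + 4363}{l{\left(-43 \right)} + 597} = \frac{-2590 + 4363}{0 + 597} = \frac{1773}{597} = 1773 \cdot \frac{1}{597} = \frac{591}{199}$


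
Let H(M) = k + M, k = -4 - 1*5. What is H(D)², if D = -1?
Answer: 100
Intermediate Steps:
k = -9 (k = -4 - 5 = -9)
H(M) = -9 + M
H(D)² = (-9 - 1)² = (-10)² = 100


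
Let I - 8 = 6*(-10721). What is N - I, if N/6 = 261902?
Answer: 1635730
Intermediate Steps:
N = 1571412 (N = 6*261902 = 1571412)
I = -64318 (I = 8 + 6*(-10721) = 8 - 64326 = -64318)
N - I = 1571412 - 1*(-64318) = 1571412 + 64318 = 1635730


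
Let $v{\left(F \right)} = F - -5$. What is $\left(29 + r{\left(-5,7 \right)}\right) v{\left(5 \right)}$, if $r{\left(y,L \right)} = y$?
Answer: $240$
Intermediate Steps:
$v{\left(F \right)} = 5 + F$ ($v{\left(F \right)} = F + 5 = 5 + F$)
$\left(29 + r{\left(-5,7 \right)}\right) v{\left(5 \right)} = \left(29 - 5\right) \left(5 + 5\right) = 24 \cdot 10 = 240$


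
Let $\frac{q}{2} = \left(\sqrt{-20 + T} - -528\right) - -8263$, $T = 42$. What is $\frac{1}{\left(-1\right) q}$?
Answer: $- \frac{8791}{154563318} + \frac{\sqrt{22}}{154563318} \approx -5.6846 \cdot 10^{-5}$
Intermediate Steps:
$q = 17582 + 2 \sqrt{22}$ ($q = 2 \left(\left(\sqrt{-20 + 42} - -528\right) - -8263\right) = 2 \left(\left(\sqrt{22} + 528\right) + 8263\right) = 2 \left(\left(528 + \sqrt{22}\right) + 8263\right) = 2 \left(8791 + \sqrt{22}\right) = 17582 + 2 \sqrt{22} \approx 17591.0$)
$\frac{1}{\left(-1\right) q} = \frac{1}{\left(-1\right) \left(17582 + 2 \sqrt{22}\right)} = \frac{1}{-17582 - 2 \sqrt{22}}$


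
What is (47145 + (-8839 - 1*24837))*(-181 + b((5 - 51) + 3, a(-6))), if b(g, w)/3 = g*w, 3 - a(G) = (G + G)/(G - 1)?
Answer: -32702732/7 ≈ -4.6718e+6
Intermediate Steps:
a(G) = 3 - 2*G/(-1 + G) (a(G) = 3 - (G + G)/(G - 1) = 3 - 2*G/(-1 + G))
b(g, w) = 3*g*w (b(g, w) = 3*(g*w) = 3*g*w)
(47145 + (-8839 - 1*24837))*(-181 + b((5 - 51) + 3, a(-6))) = (47145 + (-8839 - 1*24837))*(-181 + 3*((5 - 51) + 3)*((-3 - 6)/(-1 - 6))) = (47145 + (-8839 - 24837))*(-181 + 3*(-46 + 3)*(-9/(-7))) = (47145 - 33676)*(-181 + 3*(-43)*(-1/7*(-9))) = 13469*(-181 + 3*(-43)*(9/7)) = 13469*(-181 - 1161/7) = 13469*(-2428/7) = -32702732/7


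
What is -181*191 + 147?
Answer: -34424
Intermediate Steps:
-181*191 + 147 = -34571 + 147 = -34424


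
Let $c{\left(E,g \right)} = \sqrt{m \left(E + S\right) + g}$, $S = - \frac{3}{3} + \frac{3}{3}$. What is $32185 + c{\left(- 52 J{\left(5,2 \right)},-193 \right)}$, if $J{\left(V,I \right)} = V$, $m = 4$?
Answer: $32185 + 3 i \sqrt{137} \approx 32185.0 + 35.114 i$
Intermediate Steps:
$S = 0$ ($S = \left(-3\right) \frac{1}{3} + 3 \cdot \frac{1}{3} = -1 + 1 = 0$)
$c{\left(E,g \right)} = \sqrt{g + 4 E}$ ($c{\left(E,g \right)} = \sqrt{4 \left(E + 0\right) + g} = \sqrt{4 E + g} = \sqrt{g + 4 E}$)
$32185 + c{\left(- 52 J{\left(5,2 \right)},-193 \right)} = 32185 + \sqrt{-193 + 4 \left(\left(-52\right) 5\right)} = 32185 + \sqrt{-193 + 4 \left(-260\right)} = 32185 + \sqrt{-193 - 1040} = 32185 + \sqrt{-1233} = 32185 + 3 i \sqrt{137}$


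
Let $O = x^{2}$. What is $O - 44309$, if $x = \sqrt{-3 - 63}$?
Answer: $-44375$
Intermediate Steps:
$x = i \sqrt{66}$ ($x = \sqrt{-66} = i \sqrt{66} \approx 8.124 i$)
$O = -66$ ($O = \left(i \sqrt{66}\right)^{2} = -66$)
$O - 44309 = -66 - 44309 = -44375$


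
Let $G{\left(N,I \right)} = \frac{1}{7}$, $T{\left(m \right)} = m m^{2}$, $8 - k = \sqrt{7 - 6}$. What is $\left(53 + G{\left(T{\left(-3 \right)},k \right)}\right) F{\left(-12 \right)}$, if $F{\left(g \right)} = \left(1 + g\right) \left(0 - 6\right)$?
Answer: $\frac{24552}{7} \approx 3507.4$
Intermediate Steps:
$k = 7$ ($k = 8 - \sqrt{7 - 6} = 8 - \sqrt{1} = 8 - 1 = 7$)
$T{\left(m \right)} = m^{3}$
$F{\left(g \right)} = -6 - 6 g$ ($F{\left(g \right)} = \left(1 + g\right) \left(-6\right) = -6 - 6 g$)
$G{\left(N,I \right)} = \frac{1}{7}$
$\left(53 + G{\left(T{\left(-3 \right)},k \right)}\right) F{\left(-12 \right)} = \left(53 + \frac{1}{7}\right) \left(-6 - -72\right) = \frac{372 \left(-6 + 72\right)}{7} = \frac{372}{7} \cdot 66 = \frac{24552}{7}$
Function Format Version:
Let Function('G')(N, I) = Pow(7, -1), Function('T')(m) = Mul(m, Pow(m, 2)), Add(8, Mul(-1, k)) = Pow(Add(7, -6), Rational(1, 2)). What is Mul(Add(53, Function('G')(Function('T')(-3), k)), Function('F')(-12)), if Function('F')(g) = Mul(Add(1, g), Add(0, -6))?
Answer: Rational(24552, 7) ≈ 3507.4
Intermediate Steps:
k = 7 (k = Add(8, Mul(-1, Pow(Add(7, -6), Rational(1, 2)))) = Add(8, Mul(-1, Pow(1, Rational(1, 2)))) = Add(8, Mul(-1, 1)) = Add(8, -1) = 7)
Function('T')(m) = Pow(m, 3)
Function('F')(g) = Add(-6, Mul(-6, g)) (Function('F')(g) = Mul(Add(1, g), -6) = Add(-6, Mul(-6, g)))
Function('G')(N, I) = Rational(1, 7)
Mul(Add(53, Function('G')(Function('T')(-3), k)), Function('F')(-12)) = Mul(Add(53, Rational(1, 7)), Add(-6, Mul(-6, -12))) = Mul(Rational(372, 7), Add(-6, 72)) = Mul(Rational(372, 7), 66) = Rational(24552, 7)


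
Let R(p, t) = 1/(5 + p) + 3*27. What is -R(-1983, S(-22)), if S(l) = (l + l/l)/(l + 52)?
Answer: -160217/1978 ≈ -81.000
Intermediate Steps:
S(l) = (1 + l)/(52 + l) (S(l) = (l + 1)/(52 + l) = (1 + l)/(52 + l))
R(p, t) = 81 + 1/(5 + p) (R(p, t) = 1/(5 + p) + 81 = 81 + 1/(5 + p))
-R(-1983, S(-22)) = -(406 + 81*(-1983))/(5 - 1983) = -(406 - 160623)/(-1978) = -(-1)*(-160217)/1978 = -1*160217/1978 = -160217/1978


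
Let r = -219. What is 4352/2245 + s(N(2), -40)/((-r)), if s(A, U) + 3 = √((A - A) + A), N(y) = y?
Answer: 315451/163885 + √2/219 ≈ 1.9313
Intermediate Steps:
s(A, U) = -3 + √A (s(A, U) = -3 + √((A - A) + A) = -3 + √(0 + A) = -3 + √A)
4352/2245 + s(N(2), -40)/((-r)) = 4352/2245 + (-3 + √2)/((-1*(-219))) = 4352*(1/2245) + (-3 + √2)/219 = 4352/2245 + (-3 + √2)*(1/219) = 4352/2245 + (-1/73 + √2/219) = 315451/163885 + √2/219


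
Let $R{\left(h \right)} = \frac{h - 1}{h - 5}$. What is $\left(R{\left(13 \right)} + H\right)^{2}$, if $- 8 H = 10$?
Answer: $\frac{1}{16} \approx 0.0625$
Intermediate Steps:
$H = - \frac{5}{4}$ ($H = \left(- \frac{1}{8}\right) 10 = - \frac{5}{4} \approx -1.25$)
$R{\left(h \right)} = \frac{-1 + h}{-5 + h}$
$\left(R{\left(13 \right)} + H\right)^{2} = \left(\frac{-1 + 13}{-5 + 13} - \frac{5}{4}\right)^{2} = \left(\frac{1}{8} \cdot 12 - \frac{5}{4}\right)^{2} = \left(\frac{3}{2} - \frac{5}{4}\right)^{2} = \left(\frac{1}{4}\right)^{2} = \frac{1}{16}$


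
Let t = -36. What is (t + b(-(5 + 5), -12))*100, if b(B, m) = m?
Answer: -4800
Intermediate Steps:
(t + b(-(5 + 5), -12))*100 = (-36 - 12)*100 = -48*100 = -4800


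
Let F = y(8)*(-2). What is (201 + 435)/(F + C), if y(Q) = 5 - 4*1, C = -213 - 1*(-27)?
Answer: -159/47 ≈ -3.3830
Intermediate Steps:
C = -186 (C = -213 + 27 = -186)
y(Q) = 1 (y(Q) = 5 - 4 = 1)
F = -2 (F = 1*(-2) = -2)
(201 + 435)/(F + C) = (201 + 435)/(-2 - 186) = 636/(-188) = 636*(-1/188) = -159/47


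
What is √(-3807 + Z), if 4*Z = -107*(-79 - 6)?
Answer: I*√6133/2 ≈ 39.157*I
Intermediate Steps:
Z = 9095/4 (Z = (-107*(-79 - 6))/4 = (-107*(-85))/4 = (¼)*9095 = 9095/4 ≈ 2273.8)
√(-3807 + Z) = √(-3807 + 9095/4) = √(-6133/4) = I*√6133/2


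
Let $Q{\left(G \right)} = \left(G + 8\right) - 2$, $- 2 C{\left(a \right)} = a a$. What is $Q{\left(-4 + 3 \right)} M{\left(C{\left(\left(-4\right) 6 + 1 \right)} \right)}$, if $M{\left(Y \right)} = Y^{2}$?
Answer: $\frac{1399205}{4} \approx 3.498 \cdot 10^{5}$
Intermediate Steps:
$C{\left(a \right)} = - \frac{a^{2}}{2}$ ($C{\left(a \right)} = - \frac{a a}{2} = - \frac{a^{2}}{2}$)
$Q{\left(G \right)} = 6 + G$ ($Q{\left(G \right)} = \left(8 + G\right) - 2 = 6 + G$)
$Q{\left(-4 + 3 \right)} M{\left(C{\left(\left(-4\right) 6 + 1 \right)} \right)} = \left(6 + \left(-4 + 3\right)\right) \left(- \frac{\left(\left(-4\right) 6 + 1\right)^{2}}{2}\right)^{2} = \left(6 - 1\right) \left(- \frac{\left(-24 + 1\right)^{2}}{2}\right)^{2} = 5 \left(- \frac{\left(-23\right)^{2}}{2}\right)^{2} = 5 \left(\left(- \frac{1}{2}\right) 529\right)^{2} = 5 \left(- \frac{529}{2}\right)^{2} = 5 \cdot \frac{279841}{4} = \frac{1399205}{4}$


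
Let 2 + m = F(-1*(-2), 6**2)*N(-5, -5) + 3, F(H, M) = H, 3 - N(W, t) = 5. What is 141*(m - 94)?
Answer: -13677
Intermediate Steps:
N(W, t) = -2 (N(W, t) = 3 - 1*5 = 3 - 5 = -2)
m = -3 (m = -2 + (-1*(-2)*(-2) + 3) = -2 + (2*(-2) + 3) = -2 + (-4 + 3) = -2 - 1 = -3)
141*(m - 94) = 141*(-3 - 94) = 141*(-97) = -13677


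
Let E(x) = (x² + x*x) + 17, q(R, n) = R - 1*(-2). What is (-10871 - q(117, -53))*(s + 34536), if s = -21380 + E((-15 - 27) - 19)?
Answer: -226558850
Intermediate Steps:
q(R, n) = 2 + R (q(R, n) = R + 2 = 2 + R)
E(x) = 17 + 2*x² (E(x) = (x² + x²) + 17 = 2*x² + 17 = 17 + 2*x²)
s = -13921 (s = -21380 + (17 + 2*((-15 - 27) - 19)²) = -21380 + (17 + 2*(-42 - 19)²) = -21380 + (17 + 2*(-61)²) = -21380 + (17 + 2*3721) = -21380 + (17 + 7442) = -21380 + 7459 = -13921)
(-10871 - q(117, -53))*(s + 34536) = (-10871 - (2 + 117))*(-13921 + 34536) = (-10871 - 1*119)*20615 = (-10871 - 119)*20615 = -10990*20615 = -226558850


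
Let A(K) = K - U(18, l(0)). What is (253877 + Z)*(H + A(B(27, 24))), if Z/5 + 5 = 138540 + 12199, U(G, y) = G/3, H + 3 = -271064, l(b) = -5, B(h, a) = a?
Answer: -273094606803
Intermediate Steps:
H = -271067 (H = -3 - 271064 = -271067)
U(G, y) = G/3 (U(G, y) = G*(1/3) = G/3)
Z = 753670 (Z = -25 + 5*(138540 + 12199) = -25 + 5*150739 = -25 + 753695 = 753670)
A(K) = -6 + K (A(K) = K - 18/3 = K - 1*6 = K - 6 = -6 + K)
(253877 + Z)*(H + A(B(27, 24))) = (253877 + 753670)*(-271067 + (-6 + 24)) = 1007547*(-271067 + 18) = 1007547*(-271049) = -273094606803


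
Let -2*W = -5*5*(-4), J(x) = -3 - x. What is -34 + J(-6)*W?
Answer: -184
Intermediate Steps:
W = -50 (W = -(-5*5)*(-4)/2 = -(-25)*(-4)/2 = -1/2*100 = -50)
-34 + J(-6)*W = -34 + (-3 - 1*(-6))*(-50) = -34 + (-3 + 6)*(-50) = -34 + 3*(-50) = -34 - 150 = -184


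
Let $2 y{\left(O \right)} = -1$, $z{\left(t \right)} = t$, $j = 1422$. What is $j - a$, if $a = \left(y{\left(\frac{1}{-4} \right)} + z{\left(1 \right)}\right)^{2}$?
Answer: $\frac{5687}{4} \approx 1421.8$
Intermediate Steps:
$y{\left(O \right)} = - \frac{1}{2}$ ($y{\left(O \right)} = \frac{1}{2} \left(-1\right) = - \frac{1}{2}$)
$a = \frac{1}{4}$ ($a = \left(- \frac{1}{2} + 1\right)^{2} = \left(\frac{1}{2}\right)^{2} = \frac{1}{4} \approx 0.25$)
$j - a = 1422 - \frac{1}{4} = \frac{5687}{4}$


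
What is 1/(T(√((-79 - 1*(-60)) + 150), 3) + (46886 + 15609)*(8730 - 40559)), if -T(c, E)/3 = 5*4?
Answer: -1/1989153415 ≈ -5.0273e-10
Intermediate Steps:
T(c, E) = -60 (T(c, E) = -15*4 = -3*20 = -60)
1/(T(√((-79 - 1*(-60)) + 150), 3) + (46886 + 15609)*(8730 - 40559)) = 1/(-60 + (46886 + 15609)*(8730 - 40559)) = 1/(-60 + 62495*(-31829)) = 1/(-60 - 1989153355) = 1/(-1989153415) = -1/1989153415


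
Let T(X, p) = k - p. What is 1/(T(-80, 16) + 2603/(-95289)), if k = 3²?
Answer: -95289/669626 ≈ -0.14230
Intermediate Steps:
k = 9
T(X, p) = 9 - p
1/(T(-80, 16) + 2603/(-95289)) = 1/((9 - 1*16) + 2603/(-95289)) = 1/((9 - 16) + 2603*(-1/95289)) = 1/(-7 - 2603/95289) = 1/(-669626/95289) = -95289/669626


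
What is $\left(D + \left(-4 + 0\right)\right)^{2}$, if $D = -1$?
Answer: $25$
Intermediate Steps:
$\left(D + \left(-4 + 0\right)\right)^{2} = \left(-1 + \left(-4 + 0\right)\right)^{2} = \left(-1 - 4\right)^{2} = \left(-5\right)^{2} = 25$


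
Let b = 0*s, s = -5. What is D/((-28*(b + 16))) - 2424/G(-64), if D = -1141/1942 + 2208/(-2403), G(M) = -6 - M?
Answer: -844554018655/20209601664 ≈ -41.790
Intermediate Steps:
b = 0 (b = 0*(-5) = 0)
D = -2343253/1555542 (D = -1141*1/1942 + 2208*(-1/2403) = -1141/1942 - 736/801 = -2343253/1555542 ≈ -1.5064)
D/((-28*(b + 16))) - 2424/G(-64) = -2343253*(-1/(28*(0 + 16)))/1555542 - 2424/(-6 - 1*(-64)) = -2343253/(1555542*((-28*16))) - 2424/(-6 + 64) = -2343253/1555542/(-448) - 2424/58 = -2343253/1555542*(-1/448) - 2424*1/58 = 2343253/696882816 - 1212/29 = -844554018655/20209601664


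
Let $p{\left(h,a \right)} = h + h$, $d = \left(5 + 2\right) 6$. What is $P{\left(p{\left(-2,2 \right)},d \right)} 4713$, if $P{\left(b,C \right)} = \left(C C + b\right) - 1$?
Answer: $8290167$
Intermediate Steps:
$d = 42$ ($d = 7 \cdot 6 = 42$)
$p{\left(h,a \right)} = 2 h$
$P{\left(b,C \right)} = -1 + b + C^{2}$ ($P{\left(b,C \right)} = \left(C^{2} + b\right) - 1 = \left(b + C^{2}\right) - 1 = -1 + b + C^{2}$)
$P{\left(p{\left(-2,2 \right)},d \right)} 4713 = \left(-1 + 2 \left(-2\right) + 42^{2}\right) 4713 = \left(-1 - 4 + 1764\right) 4713 = 1759 \cdot 4713 = 8290167$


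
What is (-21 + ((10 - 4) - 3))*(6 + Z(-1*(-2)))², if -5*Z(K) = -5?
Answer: -882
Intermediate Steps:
Z(K) = 1 (Z(K) = -⅕*(-5) = 1)
(-21 + ((10 - 4) - 3))*(6 + Z(-1*(-2)))² = (-21 + ((10 - 4) - 3))*(6 + 1)² = (-21 + (6 - 3))*7² = (-21 + 3)*49 = -18*49 = -882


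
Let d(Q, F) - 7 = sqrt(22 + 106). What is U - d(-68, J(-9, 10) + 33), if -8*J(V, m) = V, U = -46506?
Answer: -46513 - 8*sqrt(2) ≈ -46524.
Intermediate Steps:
J(V, m) = -V/8
d(Q, F) = 7 + 8*sqrt(2) (d(Q, F) = 7 + sqrt(22 + 106) = 7 + sqrt(128) = 7 + 8*sqrt(2))
U - d(-68, J(-9, 10) + 33) = -46506 - (7 + 8*sqrt(2)) = -46506 + (-7 - 8*sqrt(2)) = -46513 - 8*sqrt(2)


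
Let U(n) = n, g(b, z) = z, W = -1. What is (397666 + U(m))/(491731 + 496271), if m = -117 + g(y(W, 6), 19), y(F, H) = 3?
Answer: 198784/494001 ≈ 0.40240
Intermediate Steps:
m = -98 (m = -117 + 19 = -98)
(397666 + U(m))/(491731 + 496271) = (397666 - 98)/(491731 + 496271) = 397568/988002 = 397568*(1/988002) = 198784/494001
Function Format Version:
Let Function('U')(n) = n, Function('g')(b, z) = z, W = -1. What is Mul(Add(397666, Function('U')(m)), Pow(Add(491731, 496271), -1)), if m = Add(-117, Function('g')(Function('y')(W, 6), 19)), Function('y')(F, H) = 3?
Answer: Rational(198784, 494001) ≈ 0.40240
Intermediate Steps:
m = -98 (m = Add(-117, 19) = -98)
Mul(Add(397666, Function('U')(m)), Pow(Add(491731, 496271), -1)) = Mul(Add(397666, -98), Pow(Add(491731, 496271), -1)) = Mul(397568, Pow(988002, -1)) = Mul(397568, Rational(1, 988002)) = Rational(198784, 494001)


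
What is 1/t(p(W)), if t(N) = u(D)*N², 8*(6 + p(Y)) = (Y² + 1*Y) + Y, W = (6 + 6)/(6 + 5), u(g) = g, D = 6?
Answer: 14641/2733750 ≈ 0.0053556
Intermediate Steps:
W = 12/11 ≈ 1.0909
p(Y) = -6 + Y/4 + Y²/8 (p(Y) = -6 + ((Y² + 1*Y) + Y)/8 = -6 + ((Y² + Y) + Y)/8 = -6 + ((Y + Y²) + Y)/8 = -6 + (Y² + 2*Y)/8 = -6 + (Y/4 + Y²/8) = -6 + Y/4 + Y²/8)
t(N) = 6*N²
1/t(p(W)) = 1/(6*(-6 + (¼)*(12/11) + (12/11)²/8)²) = 1/(6*(-6 + 3/11 + (⅛)*(144/121))²) = 1/(6*(-6 + 3/11 + 18/121)²) = 1/(6*(-675/121)²) = 1/(6*(455625/14641)) = 1/(2733750/14641) = 14641/2733750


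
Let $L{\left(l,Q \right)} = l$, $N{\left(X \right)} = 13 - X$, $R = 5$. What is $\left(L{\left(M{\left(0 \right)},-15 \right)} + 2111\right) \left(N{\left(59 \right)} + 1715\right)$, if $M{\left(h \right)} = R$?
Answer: $3531604$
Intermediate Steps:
$M{\left(h \right)} = 5$
$\left(L{\left(M{\left(0 \right)},-15 \right)} + 2111\right) \left(N{\left(59 \right)} + 1715\right) = \left(5 + 2111\right) \left(\left(13 - 59\right) + 1715\right) = 2116 \left(\left(13 - 59\right) + 1715\right) = 2116 \left(-46 + 1715\right) = 2116 \cdot 1669 = 3531604$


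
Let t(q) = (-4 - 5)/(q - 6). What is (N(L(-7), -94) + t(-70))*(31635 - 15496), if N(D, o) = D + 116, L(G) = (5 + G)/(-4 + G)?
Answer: 1569146553/836 ≈ 1.8770e+6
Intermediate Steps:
L(G) = (5 + G)/(-4 + G)
N(D, o) = 116 + D
t(q) = -9/(-6 + q)
(N(L(-7), -94) + t(-70))*(31635 - 15496) = ((116 + (5 - 7)/(-4 - 7)) - 9/(-6 - 70))*(31635 - 15496) = ((116 - 2/(-11)) - 9/(-76))*16139 = ((116 - 1/11*(-2)) - 9*(-1/76))*16139 = ((116 + 2/11) + 9/76)*16139 = (1278/11 + 9/76)*16139 = (97227/836)*16139 = 1569146553/836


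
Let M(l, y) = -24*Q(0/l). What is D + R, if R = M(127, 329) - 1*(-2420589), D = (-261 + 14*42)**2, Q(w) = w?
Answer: 2527518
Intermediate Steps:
M(l, y) = 0 (M(l, y) = -0/l = -24*0 = 0)
D = 106929 (D = (-261 + 588)**2 = 327**2 = 106929)
R = 2420589 (R = 0 - 1*(-2420589) = 0 + 2420589 = 2420589)
D + R = 106929 + 2420589 = 2527518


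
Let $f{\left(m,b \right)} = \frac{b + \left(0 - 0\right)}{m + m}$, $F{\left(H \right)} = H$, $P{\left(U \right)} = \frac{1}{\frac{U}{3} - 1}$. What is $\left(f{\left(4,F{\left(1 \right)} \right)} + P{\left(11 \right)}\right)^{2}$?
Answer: $\frac{1}{4} \approx 0.25$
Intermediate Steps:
$P{\left(U \right)} = \frac{1}{-1 + \frac{U}{3}}$ ($P{\left(U \right)} = \frac{1}{U \frac{1}{3} - 1} = \frac{1}{\frac{U}{3} - 1} = \frac{1}{-1 + \frac{U}{3}}$)
$f{\left(m,b \right)} = \frac{b}{2 m}$ ($f{\left(m,b \right)} = \frac{b + \left(0 + 0\right)}{2 m} = \left(b + 0\right) \frac{1}{2 m} = b \frac{1}{2 m} = \frac{b}{2 m}$)
$\left(f{\left(4,F{\left(1 \right)} \right)} + P{\left(11 \right)}\right)^{2} = \left(\frac{1}{2} \cdot 1 \cdot \frac{1}{4} + \frac{3}{-3 + 11}\right)^{2} = \left(\frac{1}{2} \cdot 1 \cdot \frac{1}{4} + \frac{3}{8}\right)^{2} = \left(\frac{1}{8} + 3 \cdot \frac{1}{8}\right)^{2} = \left(\frac{1}{8} + \frac{3}{8}\right)^{2} = \left(\frac{1}{2}\right)^{2} = \frac{1}{4}$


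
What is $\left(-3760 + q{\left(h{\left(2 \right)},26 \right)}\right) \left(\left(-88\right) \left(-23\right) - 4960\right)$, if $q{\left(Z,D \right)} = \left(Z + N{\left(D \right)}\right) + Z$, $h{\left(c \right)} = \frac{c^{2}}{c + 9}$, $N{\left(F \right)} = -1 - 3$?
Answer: $\frac{121538656}{11} \approx 1.1049 \cdot 10^{7}$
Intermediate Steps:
$N{\left(F \right)} = -4$
$h{\left(c \right)} = \frac{c^{2}}{9 + c}$
$q{\left(Z,D \right)} = -4 + 2 Z$ ($q{\left(Z,D \right)} = \left(Z - 4\right) + Z = \left(-4 + Z\right) + Z = -4 + 2 Z$)
$\left(-3760 + q{\left(h{\left(2 \right)},26 \right)}\right) \left(\left(-88\right) \left(-23\right) - 4960\right) = \left(-3760 - \left(4 - 2 \frac{2^{2}}{9 + 2}\right)\right) \left(\left(-88\right) \left(-23\right) - 4960\right) = \left(-3760 - \left(4 - 2 \cdot \frac{4}{11}\right)\right) \left(2024 - 4960\right) = \left(-3760 - \left(4 - 2 \cdot 4 \cdot \frac{1}{11}\right)\right) \left(-2936\right) = \left(-3760 + \left(-4 + 2 \cdot \frac{4}{11}\right)\right) \left(-2936\right) = \left(-3760 + \left(-4 + \frac{8}{11}\right)\right) \left(-2936\right) = \left(-3760 - \frac{36}{11}\right) \left(-2936\right) = \left(- \frac{41396}{11}\right) \left(-2936\right) = \frac{121538656}{11}$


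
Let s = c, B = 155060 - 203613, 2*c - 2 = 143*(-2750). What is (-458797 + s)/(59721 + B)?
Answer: -655421/11168 ≈ -58.687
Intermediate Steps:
c = -196624 (c = 1 + (143*(-2750))/2 = 1 + (½)*(-393250) = 1 - 196625 = -196624)
B = -48553
s = -196624
(-458797 + s)/(59721 + B) = (-458797 - 196624)/(59721 - 48553) = -655421/11168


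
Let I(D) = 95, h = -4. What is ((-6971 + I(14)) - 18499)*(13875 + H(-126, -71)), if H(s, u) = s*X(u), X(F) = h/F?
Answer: -24984757875/71 ≈ -3.5190e+8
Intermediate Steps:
X(F) = -4/F
H(s, u) = -4*s/u (H(s, u) = s*(-4/u) = -4*s/u)
((-6971 + I(14)) - 18499)*(13875 + H(-126, -71)) = ((-6971 + 95) - 18499)*(13875 - 4*(-126)/(-71)) = (-6876 - 18499)*(13875 - 4*(-126)*(-1/71)) = -25375*(13875 - 504/71) = -25375*984621/71 = -24984757875/71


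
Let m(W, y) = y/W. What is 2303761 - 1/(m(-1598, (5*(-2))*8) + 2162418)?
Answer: 3980373801173943/1727772022 ≈ 2.3038e+6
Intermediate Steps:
2303761 - 1/(m(-1598, (5*(-2))*8) + 2162418) = 2303761 - 1/(((5*(-2))*8)/(-1598) + 2162418) = 2303761 - 1/(-10*8*(-1/1598) + 2162418) = 2303761 - 1/(-80*(-1/1598) + 2162418) = 2303761 - 1/(40/799 + 2162418) = 2303761 - 1/1727772022/799 = 2303761 - 1*799/1727772022 = 2303761 - 799/1727772022 = 3980373801173943/1727772022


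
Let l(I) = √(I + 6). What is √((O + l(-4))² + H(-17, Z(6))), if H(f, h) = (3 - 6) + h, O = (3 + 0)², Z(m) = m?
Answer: √(86 + 18*√2) ≈ 10.557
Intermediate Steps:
O = 9 (O = 3² = 9)
l(I) = √(6 + I)
H(f, h) = -3 + h
√((O + l(-4))² + H(-17, Z(6))) = √((9 + √(6 - 4))² + (-3 + 6)) = √((9 + √2)² + 3) = √(3 + (9 + √2)²)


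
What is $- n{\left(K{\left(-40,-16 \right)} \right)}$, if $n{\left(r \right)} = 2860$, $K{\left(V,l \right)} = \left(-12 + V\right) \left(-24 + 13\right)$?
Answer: $-2860$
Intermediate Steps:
$K{\left(V,l \right)} = 132 - 11 V$ ($K{\left(V,l \right)} = \left(-12 + V\right) \left(-11\right) = 132 - 11 V$)
$- n{\left(K{\left(-40,-16 \right)} \right)} = \left(-1\right) 2860 = -2860$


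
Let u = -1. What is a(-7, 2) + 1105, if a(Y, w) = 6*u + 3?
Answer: 1102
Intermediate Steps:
a(Y, w) = -3 (a(Y, w) = 6*(-1) + 3 = -6 + 3 = -3)
a(-7, 2) + 1105 = -3 + 1105 = 1102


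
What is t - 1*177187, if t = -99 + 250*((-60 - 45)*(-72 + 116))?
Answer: -1332286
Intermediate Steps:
t = -1155099 (t = -99 + 250*(-105*44) = -99 + 250*(-4620) = -99 - 1155000 = -1155099)
t - 1*177187 = -1155099 - 1*177187 = -1155099 - 177187 = -1332286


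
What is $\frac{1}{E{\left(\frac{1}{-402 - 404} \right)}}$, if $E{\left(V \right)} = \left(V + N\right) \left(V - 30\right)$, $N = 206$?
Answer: $- \frac{649636}{4014892335} \approx -0.00016181$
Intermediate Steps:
$E{\left(V \right)} = \left(-30 + V\right) \left(206 + V\right)$ ($E{\left(V \right)} = \left(V + 206\right) \left(V - 30\right) = \left(206 + V\right) \left(-30 + V\right) = \left(-30 + V\right) \left(206 + V\right)$)
$\frac{1}{E{\left(\frac{1}{-402 - 404} \right)}} = \frac{1}{-6180 + \left(\frac{1}{-402 - 404}\right)^{2} + \frac{176}{-402 - 404}} = \frac{1}{-6180 + \left(\frac{1}{-806}\right)^{2} + \frac{176}{-806}} = \frac{1}{-6180 + \left(- \frac{1}{806}\right)^{2} + 176 \left(- \frac{1}{806}\right)} = \frac{1}{-6180 + \frac{1}{649636} - \frac{88}{403}} = \frac{1}{- \frac{4014892335}{649636}} = - \frac{649636}{4014892335}$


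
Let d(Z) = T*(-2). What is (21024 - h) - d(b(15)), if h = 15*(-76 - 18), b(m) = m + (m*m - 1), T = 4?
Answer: 22442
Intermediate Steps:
b(m) = -1 + m + m² (b(m) = m + (m² - 1) = m + (-1 + m²) = -1 + m + m²)
d(Z) = -8 (d(Z) = 4*(-2) = -8)
h = -1410 (h = 15*(-94) = -1410)
(21024 - h) - d(b(15)) = (21024 - 1*(-1410)) - 1*(-8) = (21024 + 1410) + 8 = 22434 + 8 = 22442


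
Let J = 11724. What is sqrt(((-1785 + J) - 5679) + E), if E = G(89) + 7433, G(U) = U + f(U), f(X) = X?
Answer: 3*sqrt(1319) ≈ 108.95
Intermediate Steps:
G(U) = 2*U (G(U) = U + U = 2*U)
E = 7611 (E = 2*89 + 7433 = 178 + 7433 = 7611)
sqrt(((-1785 + J) - 5679) + E) = sqrt(((-1785 + 11724) - 5679) + 7611) = sqrt((9939 - 5679) + 7611) = sqrt(4260 + 7611) = sqrt(11871) = 3*sqrt(1319)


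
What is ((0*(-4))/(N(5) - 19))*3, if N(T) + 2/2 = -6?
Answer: 0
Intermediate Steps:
N(T) = -7 (N(T) = -1 - 6 = -7)
((0*(-4))/(N(5) - 19))*3 = ((0*(-4))/(-7 - 19))*3 = (0/(-26))*3 = -1/26*0*3 = 0*3 = 0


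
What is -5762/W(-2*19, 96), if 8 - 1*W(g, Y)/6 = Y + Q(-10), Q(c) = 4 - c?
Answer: 2881/306 ≈ 9.4150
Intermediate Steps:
W(g, Y) = -36 - 6*Y (W(g, Y) = 48 - 6*(Y + (4 - 1*(-10))) = 48 - 6*(Y + (4 + 10)) = 48 - 6*(Y + 14) = 48 - 6*(14 + Y) = 48 + (-84 - 6*Y) = -36 - 6*Y)
-5762/W(-2*19, 96) = -5762/(-36 - 6*96) = -5762/(-36 - 576) = -5762/(-612) = -5762*(-1/612) = 2881/306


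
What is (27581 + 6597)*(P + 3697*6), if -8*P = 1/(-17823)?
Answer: 54049059960721/71292 ≈ 7.5814e+8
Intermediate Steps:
P = 1/142584 (P = -1/8/(-17823) = -1/8*(-1/17823) = 1/142584 ≈ 7.0134e-6)
(27581 + 6597)*(P + 3697*6) = (27581 + 6597)*(1/142584 + 3697*6) = 34178*(1/142584 + 22182) = 34178*(3162798289/142584) = 54049059960721/71292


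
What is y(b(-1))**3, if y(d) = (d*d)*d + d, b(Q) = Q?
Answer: -8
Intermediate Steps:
y(d) = d + d**3 (y(d) = d**2*d + d = d**3 + d = d + d**3)
y(b(-1))**3 = (-1 + (-1)**3)**3 = (-1 - 1)**3 = (-2)**3 = -8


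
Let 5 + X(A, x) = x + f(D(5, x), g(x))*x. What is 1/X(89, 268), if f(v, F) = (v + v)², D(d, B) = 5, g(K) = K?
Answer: 1/27063 ≈ 3.6951e-5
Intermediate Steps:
f(v, F) = 4*v² (f(v, F) = (2*v)² = 4*v²)
X(A, x) = -5 + 101*x (X(A, x) = -5 + (x + (4*5²)*x) = -5 + (x + (4*25)*x) = -5 + (x + 100*x) = -5 + 101*x)
1/X(89, 268) = 1/(-5 + 101*268) = 1/(-5 + 27068) = 1/27063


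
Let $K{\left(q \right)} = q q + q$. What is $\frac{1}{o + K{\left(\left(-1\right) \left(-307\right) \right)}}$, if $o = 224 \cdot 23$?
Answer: $\frac{1}{99708} \approx 1.0029 \cdot 10^{-5}$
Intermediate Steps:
$o = 5152$
$K{\left(q \right)} = q + q^{2}$ ($K{\left(q \right)} = q^{2} + q = q + q^{2}$)
$\frac{1}{o + K{\left(\left(-1\right) \left(-307\right) \right)}} = \frac{1}{5152 + \left(-1\right) \left(-307\right) \left(1 - -307\right)} = \frac{1}{5152 + 307 \left(1 + 307\right)} = \frac{1}{5152 + 307 \cdot 308} = \frac{1}{5152 + 94556} = \frac{1}{99708}$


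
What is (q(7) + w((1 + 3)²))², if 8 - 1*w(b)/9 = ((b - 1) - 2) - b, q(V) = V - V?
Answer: 9801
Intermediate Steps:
q(V) = 0
w(b) = 99 (w(b) = 72 - 9*(((b - 1) - 2) - b) = 72 - 9*(((-1 + b) - 2) - b) = 72 - 9*((-3 + b) - b) = 72 - 9*(-3) = 72 + 27 = 99)
(q(7) + w((1 + 3)²))² = (0 + 99)² = 99² = 9801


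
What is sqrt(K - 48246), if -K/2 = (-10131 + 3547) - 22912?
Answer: 3*sqrt(1194) ≈ 103.66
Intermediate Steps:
K = 58992 (K = -2*((-10131 + 3547) - 22912) = -2*(-6584 - 22912) = -2*(-29496) = 58992)
sqrt(K - 48246) = sqrt(58992 - 48246) = sqrt(10746) = 3*sqrt(1194)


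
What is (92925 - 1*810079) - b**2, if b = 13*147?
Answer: -4369075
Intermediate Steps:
b = 1911
(92925 - 1*810079) - b**2 = (92925 - 1*810079) - 1*1911**2 = (92925 - 810079) - 1*3651921 = -717154 - 3651921 = -4369075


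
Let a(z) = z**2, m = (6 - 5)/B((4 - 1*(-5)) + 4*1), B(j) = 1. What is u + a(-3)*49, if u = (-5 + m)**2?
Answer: 457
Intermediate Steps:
m = 1 (m = (6 - 5)/1 = 1*1 = 1)
u = 16 (u = (-5 + 1)**2 = (-4)**2 = 16)
u + a(-3)*49 = 16 + (-3)**2*49 = 16 + 9*49 = 16 + 441 = 457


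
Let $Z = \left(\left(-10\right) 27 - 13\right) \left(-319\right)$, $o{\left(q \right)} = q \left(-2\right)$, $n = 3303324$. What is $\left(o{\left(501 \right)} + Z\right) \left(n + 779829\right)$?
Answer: $364523484075$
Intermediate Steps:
$o{\left(q \right)} = - 2 q$
$Z = 90277$ ($Z = \left(-270 - 13\right) \left(-319\right) = \left(-283\right) \left(-319\right) = 90277$)
$\left(o{\left(501 \right)} + Z\right) \left(n + 779829\right) = \left(\left(-2\right) 501 + 90277\right) \left(3303324 + 779829\right) = \left(-1002 + 90277\right) 4083153 = 89275 \cdot 4083153 = 364523484075$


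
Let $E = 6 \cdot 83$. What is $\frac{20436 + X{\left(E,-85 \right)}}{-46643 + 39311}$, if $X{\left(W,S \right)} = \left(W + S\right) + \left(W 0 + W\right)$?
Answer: $- \frac{21347}{7332} \approx -2.9115$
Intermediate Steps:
$E = 498$
$X{\left(W,S \right)} = S + 2 W$ ($X{\left(W,S \right)} = \left(S + W\right) + \left(0 + W\right) = \left(S + W\right) + W = S + 2 W$)
$\frac{20436 + X{\left(E,-85 \right)}}{-46643 + 39311} = \frac{20436 + \left(-85 + 2 \cdot 498\right)}{-46643 + 39311} = \frac{20436 + \left(-85 + 996\right)}{-7332} = \left(20436 + 911\right) \left(- \frac{1}{7332}\right) = 21347 \left(- \frac{1}{7332}\right) = - \frac{21347}{7332}$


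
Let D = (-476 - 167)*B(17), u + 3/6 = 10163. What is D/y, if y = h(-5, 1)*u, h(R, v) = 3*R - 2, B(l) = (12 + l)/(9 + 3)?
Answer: 18647/2073150 ≈ 0.0089945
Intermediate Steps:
B(l) = 1 + l/12 (B(l) = (12 + l)/12 = (12 + l)*(1/12) = 1 + l/12)
h(R, v) = -2 + 3*R
u = 20325/2 (u = -½ + 10163 = 20325/2 ≈ 10163.)
D = -18647/12 (D = (-476 - 167)*(1 + (1/12)*17) = -643*(1 + 17/12) = -643*29/12 = -18647/12 ≈ -1553.9)
y = -345525/2 (y = (-2 + 3*(-5))*(20325/2) = (-2 - 15)*(20325/2) = -17*20325/2 = -345525/2 ≈ -1.7276e+5)
D/y = -18647/(12*(-345525/2)) = -18647/12*(-2/345525) = 18647/2073150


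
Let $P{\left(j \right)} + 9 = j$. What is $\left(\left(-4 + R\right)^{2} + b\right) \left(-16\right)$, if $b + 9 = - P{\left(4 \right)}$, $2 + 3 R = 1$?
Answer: $- \frac{2128}{9} \approx -236.44$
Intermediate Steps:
$R = - \frac{1}{3}$ ($R = - \frac{2}{3} + \frac{1}{3} \cdot 1 = - \frac{2}{3} + \frac{1}{3} = - \frac{1}{3} \approx -0.33333$)
$P{\left(j \right)} = -9 + j$
$b = -4$ ($b = -9 - \left(-9 + 4\right) = -9 - -5 = -9 + 5 = -4$)
$\left(\left(-4 + R\right)^{2} + b\right) \left(-16\right) = \left(\left(-4 - \frac{1}{3}\right)^{2} - 4\right) \left(-16\right) = \left(\left(- \frac{13}{3}\right)^{2} - 4\right) \left(-16\right) = \left(\frac{169}{9} - 4\right) \left(-16\right) = \frac{133}{9} \left(-16\right) = - \frac{2128}{9}$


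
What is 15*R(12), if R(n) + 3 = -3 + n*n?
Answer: 2070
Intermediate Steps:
R(n) = -6 + n**2 (R(n) = -3 + (-3 + n*n) = -3 + (-3 + n**2) = -6 + n**2)
15*R(12) = 15*(-6 + 12**2) = 15*(-6 + 144) = 15*138 = 2070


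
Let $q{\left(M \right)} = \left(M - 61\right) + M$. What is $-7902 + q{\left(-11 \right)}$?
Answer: $-7985$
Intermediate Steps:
$q{\left(M \right)} = -61 + 2 M$ ($q{\left(M \right)} = \left(-61 + M\right) + M = -61 + 2 M$)
$-7902 + q{\left(-11 \right)} = -7902 + \left(-61 + 2 \left(-11\right)\right) = -7902 - 83 = -7985$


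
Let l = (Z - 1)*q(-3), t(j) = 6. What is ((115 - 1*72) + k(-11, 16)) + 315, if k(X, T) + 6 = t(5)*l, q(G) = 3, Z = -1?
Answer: 316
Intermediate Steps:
l = -6 (l = (-1 - 1)*3 = -2*3 = -6)
k(X, T) = -42 (k(X, T) = -6 + 6*(-6) = -6 - 36 = -42)
((115 - 1*72) + k(-11, 16)) + 315 = ((115 - 1*72) - 42) + 315 = ((115 - 72) - 42) + 315 = (43 - 42) + 315 = 1 + 315 = 316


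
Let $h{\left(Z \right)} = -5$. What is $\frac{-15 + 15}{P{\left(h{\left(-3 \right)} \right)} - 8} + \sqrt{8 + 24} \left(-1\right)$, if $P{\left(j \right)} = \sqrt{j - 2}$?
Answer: $- 4 \sqrt{2} \approx -5.6569$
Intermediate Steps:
$P{\left(j \right)} = \sqrt{-2 + j}$
$\frac{-15 + 15}{P{\left(h{\left(-3 \right)} \right)} - 8} + \sqrt{8 + 24} \left(-1\right) = \frac{-15 + 15}{\sqrt{-2 - 5} - 8} + \sqrt{8 + 24} \left(-1\right) = \frac{0}{\sqrt{-7} - 8} + \sqrt{32} \left(-1\right) = \frac{0}{i \sqrt{7} - 8} + 4 \sqrt{2} \left(-1\right) = \frac{0}{-8 + i \sqrt{7}} - 4 \sqrt{2} = 0 - 4 \sqrt{2} = - 4 \sqrt{2}$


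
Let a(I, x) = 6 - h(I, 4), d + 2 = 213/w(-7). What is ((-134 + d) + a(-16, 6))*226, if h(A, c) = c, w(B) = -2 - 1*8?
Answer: -175489/5 ≈ -35098.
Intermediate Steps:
w(B) = -10 (w(B) = -2 - 8 = -10)
d = -233/10 (d = -2 + 213/(-10) = -2 + 213*(-⅒) = -2 - 213/10 = -233/10 ≈ -23.300)
a(I, x) = 2 (a(I, x) = 6 - 1*4 = 6 - 4 = 2)
((-134 + d) + a(-16, 6))*226 = ((-134 - 233/10) + 2)*226 = (-1573/10 + 2)*226 = -1553/10*226 = -175489/5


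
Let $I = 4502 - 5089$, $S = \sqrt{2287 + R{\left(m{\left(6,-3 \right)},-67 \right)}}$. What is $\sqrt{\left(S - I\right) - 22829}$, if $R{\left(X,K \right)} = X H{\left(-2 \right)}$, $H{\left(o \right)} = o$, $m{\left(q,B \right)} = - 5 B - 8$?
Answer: $\sqrt{-22242 + \sqrt{2273}} \approx 148.98 i$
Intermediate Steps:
$m{\left(q,B \right)} = -8 - 5 B$
$R{\left(X,K \right)} = - 2 X$ ($R{\left(X,K \right)} = X \left(-2\right) = - 2 X$)
$S = \sqrt{2273}$ ($S = \sqrt{2287 - 2 \left(-8 - -15\right)} = \sqrt{2287 - 2 \left(-8 + 15\right)} = \sqrt{2287 - 14} = \sqrt{2273} \approx 47.676$)
$I = -587$
$\sqrt{\left(S - I\right) - 22829} = \sqrt{\left(\sqrt{2273} - -587\right) - 22829} = \sqrt{\left(\sqrt{2273} + 587\right) - 22829} = \sqrt{\left(587 + \sqrt{2273}\right) - 22829} = \sqrt{-22242 + \sqrt{2273}}$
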